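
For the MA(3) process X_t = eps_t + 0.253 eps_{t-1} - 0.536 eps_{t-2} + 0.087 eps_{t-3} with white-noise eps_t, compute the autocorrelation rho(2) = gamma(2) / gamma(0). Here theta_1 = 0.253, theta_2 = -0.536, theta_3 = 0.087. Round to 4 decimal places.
\rho(2) = -0.3782

For an MA(q) process with theta_0 = 1, the autocovariance is
  gamma(k) = sigma^2 * sum_{i=0..q-k} theta_i * theta_{i+k},
and rho(k) = gamma(k) / gamma(0). Sigma^2 cancels.
  numerator   = (1)*(-0.536) + (0.253)*(0.087) = -0.513989.
  denominator = (1)^2 + (0.253)^2 + (-0.536)^2 + (0.087)^2 = 1.358874.
  rho(2) = -0.513989 / 1.358874 = -0.3782.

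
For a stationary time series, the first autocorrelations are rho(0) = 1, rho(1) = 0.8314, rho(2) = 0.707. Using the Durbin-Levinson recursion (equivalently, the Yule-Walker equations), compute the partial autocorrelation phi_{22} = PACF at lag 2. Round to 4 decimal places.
\phi_{22} = 0.0511

The PACF at lag k is phi_{kk}, the last component of the solution
to the Yule-Walker system G_k phi = r_k where
  (G_k)_{ij} = rho(|i - j|), (r_k)_i = rho(i), i,j = 1..k.
Equivalently, Durbin-Levinson gives phi_{kk} iteratively:
  phi_{11} = rho(1)
  phi_{kk} = [rho(k) - sum_{j=1..k-1} phi_{k-1,j} rho(k-j)]
            / [1 - sum_{j=1..k-1} phi_{k-1,j} rho(j)],
  phi_{k,j} = phi_{k-1,j} - phi_{kk} phi_{k-1,k-j},  j = 1..k-1.
Step k = 1:
  phi_11 = rho(1) = 0.8314.
Step k = 2:
  phi_22 = [rho(2) - phi_11 rho(1)] / [1 - phi_11 rho(1)] = [0.707 - (0.8314)(0.8314)] / [1 - (0.8314)(0.8314)]
         = 0.01577404 / 0.30877404 = 0.0511.
Therefore phi_{22} = 0.0511.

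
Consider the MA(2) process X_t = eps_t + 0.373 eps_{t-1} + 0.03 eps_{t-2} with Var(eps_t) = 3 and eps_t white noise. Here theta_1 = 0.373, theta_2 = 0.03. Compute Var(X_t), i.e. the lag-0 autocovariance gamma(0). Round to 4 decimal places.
\gamma(0) = 3.4201

For an MA(q) process X_t = eps_t + sum_i theta_i eps_{t-i} with
Var(eps_t) = sigma^2, the variance is
  gamma(0) = sigma^2 * (1 + sum_i theta_i^2).
  sum_i theta_i^2 = (0.373)^2 + (0.03)^2 = 0.139129 + 0.0009 = 0.140029.
  gamma(0) = 3 * (1 + 0.140029) = 3 * 1.140029 = 3.420087, which rounds to 3.4201.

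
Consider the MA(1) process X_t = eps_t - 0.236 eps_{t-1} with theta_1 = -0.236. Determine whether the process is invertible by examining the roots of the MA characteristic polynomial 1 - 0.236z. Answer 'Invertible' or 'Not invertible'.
\text{Invertible}

The MA(q) characteristic polynomial is P(z) = 1 - 0.236z.
Invertibility requires all roots to lie outside the unit circle, i.e. |z| > 1 for every root.
This is linear in z: 1 + (-0.236) z = 0  =>  z = -1/(-0.236) = 4.237288,  |z| = 4.237288.
Moduli of all roots: 4.2373.
All moduli strictly greater than 1? Yes.
Verdict: Invertible.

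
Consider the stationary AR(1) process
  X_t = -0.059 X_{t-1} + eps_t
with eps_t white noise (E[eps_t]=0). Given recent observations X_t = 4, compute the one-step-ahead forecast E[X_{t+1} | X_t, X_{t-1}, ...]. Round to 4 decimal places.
E[X_{t+1} \mid \mathcal F_t] = -0.2360

For an AR(p) model X_t = c + sum_i phi_i X_{t-i} + eps_t, the
one-step-ahead conditional mean is
  E[X_{t+1} | X_t, ...] = c + sum_i phi_i X_{t+1-i}.
Substitute known values:
  E[X_{t+1} | ...] = (-0.059) * (4)
                   = -0.2360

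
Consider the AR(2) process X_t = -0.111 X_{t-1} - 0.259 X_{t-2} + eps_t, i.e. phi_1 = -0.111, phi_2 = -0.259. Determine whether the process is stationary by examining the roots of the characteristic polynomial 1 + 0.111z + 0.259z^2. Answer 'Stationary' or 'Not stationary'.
\text{Stationary}

The AR(p) characteristic polynomial is P(z) = 1 + 0.111z + 0.259z^2.
Stationarity requires all roots to lie outside the unit circle, i.e. |z| > 1 for every root.
Set 1 + (0.111) z + (0.259) z^2 = 0, i.e. a z^2 + b z + c = 0 with a = 0.259, b = 0.111, c = 1.
Discriminant D = b^2 - 4ac = (0.111)^2 - 4*(0.259)*1 = 0.012321 - (1.036) = -1.023679.
D < 0, so the roots are the complex-conjugate pair z = (-b +/- i sqrt(-D)) / (2a) = -0.2143 +/- 1.9532i.
For a conjugate pair |z|^2 = z * conj(z) = (product of roots) = c/a = 1/(0.259) = 3.861004, so |z| = sqrt(3.861004) = 1.9649 for both roots.
Moduli of all roots: 1.9649, 1.9649.
All moduli strictly greater than 1? Yes.
Verdict: Stationary.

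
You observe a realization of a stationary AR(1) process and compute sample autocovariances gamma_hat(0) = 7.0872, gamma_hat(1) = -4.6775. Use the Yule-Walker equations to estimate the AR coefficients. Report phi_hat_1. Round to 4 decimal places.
\hat\phi_{1} = -0.6600

The Yule-Walker equations for an AR(p) process read, in matrix form,
  Gamma_p phi = r_p,   with   (Gamma_p)_{ij} = gamma(|i - j|),
                       (r_p)_i = gamma(i),   i,j = 1..p.
Substitute the sample gammas (Toeplitz matrix and right-hand side of size 1):
  Gamma_p = [[7.0872]]
  r_p     = [-4.6775]
With p = 1 this is the single equation gamma(0) phi_1 = gamma(1):
  phi_hat_1 = gamma(1) / gamma(0) = -4.6775 / 7.0872 = -0.6600.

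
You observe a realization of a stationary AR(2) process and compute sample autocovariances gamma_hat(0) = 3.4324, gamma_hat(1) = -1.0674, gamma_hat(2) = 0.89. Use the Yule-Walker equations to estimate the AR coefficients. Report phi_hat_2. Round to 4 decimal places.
\hat\phi_{2} = 0.1800

The Yule-Walker equations for an AR(p) process read, in matrix form,
  Gamma_p phi = r_p,   with   (Gamma_p)_{ij} = gamma(|i - j|),
                       (r_p)_i = gamma(i),   i,j = 1..p.
Substitute the sample gammas (Toeplitz matrix and right-hand side of size 2):
  Gamma_p = [[3.4324, -1.0674], [-1.0674, 3.4324]]
  r_p     = [-1.0674, 0.89]
Written out:
  3.4324 phi_1 - 1.0674 phi_2 = -1.0674
  -1.0674 phi_1 + 3.4324 phi_2 = 0.89
Solve by Cramer's rule:
  det = gamma(0)^2 - gamma(1)^2 = (3.4324)^2 - (-1.0674)^2 = 11.78136976 - 1.13934276 = 10.642027
  phi_hat_1 = [gamma(1) gamma(0) - gamma(1) gamma(2)] / det = [(-1.0674)(3.4324) - (-1.0674)(0.89)] / 10.642027 = -2.71375776 / 10.642027 = -0.255
  phi_hat_2 = [gamma(0) gamma(2) - gamma(1)^2] / det = [(3.4324)(0.89) - (-1.0674)^2] / 10.642027 = 1.91549324 / 10.642027 = 0.18
So phi_hat = [-0.2550, 0.1800].
Therefore phi_hat_2 = 0.1800.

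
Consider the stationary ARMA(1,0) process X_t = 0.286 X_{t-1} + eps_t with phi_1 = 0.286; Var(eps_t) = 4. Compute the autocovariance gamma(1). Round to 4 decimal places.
\gamma(1) = 1.2459

Multiply the model equation by X_{t-k} and take expectations. With theta_0 = psi_0 = 1 and psi_j the MA(infinity) weights, this gives
  gamma(k) - sum_i phi_i gamma(k-i) = c_k,
  c_k = sigma^2 * sum_{j=k..q} theta_j psi_{j-k}   (c_k = 0 for k > q),
using gamma(-m) = gamma(m).
Pure AR (q = 0): c_0 = sigma^2 = 4, c_k = 0 for k >= 1.
Equations for k = 0 and k = 1 (AR order 1):
  gamma(0) = phi_1 gamma(1) + c_0
  gamma(1) = phi_1 gamma(0) + c_1
Substituting the second into the first: gamma(0) (1 - phi_1^2) = c_0 + phi_1 c_1, so
  gamma(0) = c_0 / (1 - phi_1^2) = 4 / (1 - (0.286)^2) = 4 / 0.918204 = 4.35633.
  gamma(1) = phi_1 gamma(0) = (0.286)(4.35633) = 1.24591.
Therefore gamma(1) = 1.2459 (to 4 decimal places).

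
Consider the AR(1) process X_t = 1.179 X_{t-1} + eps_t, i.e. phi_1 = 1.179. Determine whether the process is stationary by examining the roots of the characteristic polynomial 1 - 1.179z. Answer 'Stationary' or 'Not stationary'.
\text{Not stationary}

The AR(p) characteristic polynomial is P(z) = 1 - 1.179z.
Stationarity requires all roots to lie outside the unit circle, i.e. |z| > 1 for every root.
This is linear in z: 1 + (-1.179) z = 0  =>  z = -1/(-1.179) = 0.848176,  |z| = 0.848176.
Moduli of all roots: 0.8482.
All moduli strictly greater than 1? No.
Verdict: Not stationary.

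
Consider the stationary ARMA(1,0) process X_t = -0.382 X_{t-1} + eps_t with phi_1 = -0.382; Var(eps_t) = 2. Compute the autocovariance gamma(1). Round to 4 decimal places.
\gamma(1) = -0.8945

Multiply the model equation by X_{t-k} and take expectations. With theta_0 = psi_0 = 1 and psi_j the MA(infinity) weights, this gives
  gamma(k) - sum_i phi_i gamma(k-i) = c_k,
  c_k = sigma^2 * sum_{j=k..q} theta_j psi_{j-k}   (c_k = 0 for k > q),
using gamma(-m) = gamma(m).
Pure AR (q = 0): c_0 = sigma^2 = 2, c_k = 0 for k >= 1.
Equations for k = 0 and k = 1 (AR order 1):
  gamma(0) = phi_1 gamma(1) + c_0
  gamma(1) = phi_1 gamma(0) + c_1
Substituting the second into the first: gamma(0) (1 - phi_1^2) = c_0 + phi_1 c_1, so
  gamma(0) = c_0 / (1 - phi_1^2) = 2 / (1 - (-0.382)^2) = 2 / 0.854076 = 2.341712.
  gamma(1) = phi_1 gamma(0) = (-0.382)(2.341712) = -0.894534.
Therefore gamma(1) = -0.8945 (to 4 decimal places).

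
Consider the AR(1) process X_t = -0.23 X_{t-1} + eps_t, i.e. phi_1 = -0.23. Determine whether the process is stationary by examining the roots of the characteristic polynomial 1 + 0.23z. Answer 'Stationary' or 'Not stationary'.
\text{Stationary}

The AR(p) characteristic polynomial is P(z) = 1 + 0.23z.
Stationarity requires all roots to lie outside the unit circle, i.e. |z| > 1 for every root.
This is linear in z: 1 + (0.23) z = 0  =>  z = -1/(0.23) = -4.347826,  |z| = 4.347826.
Moduli of all roots: 4.3478.
All moduli strictly greater than 1? Yes.
Verdict: Stationary.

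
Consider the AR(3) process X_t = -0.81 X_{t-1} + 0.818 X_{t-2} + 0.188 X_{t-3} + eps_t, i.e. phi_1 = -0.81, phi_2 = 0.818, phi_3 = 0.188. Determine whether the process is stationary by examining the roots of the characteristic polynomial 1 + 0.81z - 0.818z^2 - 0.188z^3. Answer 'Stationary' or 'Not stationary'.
\text{Not stationary}

The AR(p) characteristic polynomial is P(z) = 1 + 0.81z - 0.818z^2 - 0.188z^3.
Stationarity requires all roots to lie outside the unit circle, i.e. |z| > 1 for every root.
Degree 3: look for a simple real root z0 first, then factor out (1 - z/z0) and solve the remaining quadratic.
Testing z0 = -5: P(-5) = 1 + (0.81)(-5) + (-0.818)(-5)^2 + (-0.188)(-5)^3
  = 1 + (-4.05) + (-20.45) + (23.5) = 0.  So z_0 = -5 is a root, |z_0| = 5.
Divide out the factor (1 + 0.2 z) = (1 - z/z0) (since 1/z0 = -0.2):
  P(z) = (1 + 0.2 z)(1 + (0.61) z + (-0.94) z^2)
  [check: z-coef 0.61 - (-0.2) = 0.81; z^2-coef -0.94 - (-0.2)(0.61) = -0.818; z^3-coef -(-0.2)(-0.94) = -0.188.]
Remaining roots from the quadratic factor 1 + (0.61) z + (-0.94) z^2:
  Set 1 + (0.61) z + (-0.94) z^2 = 0, i.e. a z^2 + b z + c = 0 with a = -0.94, b = 0.61, c = 1.
  Discriminant D = b^2 - 4ac = (0.61)^2 - 4*(-0.94)*1 = 0.3721 - (-3.76) = 4.1321.
  D >= 0, so the roots are real: z = (-b +/- sqrt(D)) / (2a) = (-0.61 +/- 2.032757) / (-1.88).
    z_1 = (-0.61 + 2.032757) / (-1.88) = -0.7568,   |z_1| = 0.7568.
    z_2 = (-0.61 - 2.032757) / (-1.88) = 1.4057,   |z_2| = 1.4057.
Moduli of all roots: 5.0000, 0.7568, 1.4057.
All moduli strictly greater than 1? No.
Verdict: Not stationary.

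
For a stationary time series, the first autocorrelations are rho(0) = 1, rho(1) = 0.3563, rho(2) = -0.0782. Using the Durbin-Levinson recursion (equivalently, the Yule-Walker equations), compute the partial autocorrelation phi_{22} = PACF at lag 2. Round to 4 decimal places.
\phi_{22} = -0.2350

The PACF at lag k is phi_{kk}, the last component of the solution
to the Yule-Walker system G_k phi = r_k where
  (G_k)_{ij} = rho(|i - j|), (r_k)_i = rho(i), i,j = 1..k.
Equivalently, Durbin-Levinson gives phi_{kk} iteratively:
  phi_{11} = rho(1)
  phi_{kk} = [rho(k) - sum_{j=1..k-1} phi_{k-1,j} rho(k-j)]
            / [1 - sum_{j=1..k-1} phi_{k-1,j} rho(j)],
  phi_{k,j} = phi_{k-1,j} - phi_{kk} phi_{k-1,k-j},  j = 1..k-1.
Step k = 1:
  phi_11 = rho(1) = 0.3563.
Step k = 2:
  phi_22 = [rho(2) - phi_11 rho(1)] / [1 - phi_11 rho(1)] = [-0.0782 - (0.3563)(0.3563)] / [1 - (0.3563)(0.3563)]
         = -0.20514969 / 0.87305031 = -0.235.
Therefore phi_{22} = -0.2350.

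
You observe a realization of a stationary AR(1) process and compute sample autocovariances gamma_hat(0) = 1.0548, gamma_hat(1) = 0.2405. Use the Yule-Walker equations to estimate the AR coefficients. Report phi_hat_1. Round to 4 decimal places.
\hat\phi_{1} = 0.2280

The Yule-Walker equations for an AR(p) process read, in matrix form,
  Gamma_p phi = r_p,   with   (Gamma_p)_{ij} = gamma(|i - j|),
                       (r_p)_i = gamma(i),   i,j = 1..p.
Substitute the sample gammas (Toeplitz matrix and right-hand side of size 1):
  Gamma_p = [[1.0548]]
  r_p     = [0.2405]
With p = 1 this is the single equation gamma(0) phi_1 = gamma(1):
  phi_hat_1 = gamma(1) / gamma(0) = 0.2405 / 1.0548 = 0.2280.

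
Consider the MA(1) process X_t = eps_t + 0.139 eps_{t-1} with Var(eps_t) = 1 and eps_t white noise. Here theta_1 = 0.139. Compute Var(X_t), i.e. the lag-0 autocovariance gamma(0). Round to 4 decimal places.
\gamma(0) = 1.0193

For an MA(q) process X_t = eps_t + sum_i theta_i eps_{t-i} with
Var(eps_t) = sigma^2, the variance is
  gamma(0) = sigma^2 * (1 + sum_i theta_i^2).
  sum_i theta_i^2 = (0.139)^2 = 0.019321.
  gamma(0) = 1 * (1 + 0.019321) = 1 * 1.019321 = 1.019321, which rounds to 1.0193.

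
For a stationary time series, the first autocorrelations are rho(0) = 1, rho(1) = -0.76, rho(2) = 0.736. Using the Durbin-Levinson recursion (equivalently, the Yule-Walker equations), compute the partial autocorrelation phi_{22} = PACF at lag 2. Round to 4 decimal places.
\phi_{22} = 0.3750

The PACF at lag k is phi_{kk}, the last component of the solution
to the Yule-Walker system G_k phi = r_k where
  (G_k)_{ij} = rho(|i - j|), (r_k)_i = rho(i), i,j = 1..k.
Equivalently, Durbin-Levinson gives phi_{kk} iteratively:
  phi_{11} = rho(1)
  phi_{kk} = [rho(k) - sum_{j=1..k-1} phi_{k-1,j} rho(k-j)]
            / [1 - sum_{j=1..k-1} phi_{k-1,j} rho(j)],
  phi_{k,j} = phi_{k-1,j} - phi_{kk} phi_{k-1,k-j},  j = 1..k-1.
Step k = 1:
  phi_11 = rho(1) = -0.76.
Step k = 2:
  phi_22 = [rho(2) - phi_11 rho(1)] / [1 - phi_11 rho(1)] = [0.736 - (-0.76)(-0.76)] / [1 - (-0.76)(-0.76)]
         = 0.1584 / 0.4224 = 0.375.
Therefore phi_{22} = 0.3750.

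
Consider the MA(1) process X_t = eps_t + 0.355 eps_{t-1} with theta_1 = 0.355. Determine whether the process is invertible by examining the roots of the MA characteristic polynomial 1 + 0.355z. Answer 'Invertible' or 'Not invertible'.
\text{Invertible}

The MA(q) characteristic polynomial is P(z) = 1 + 0.355z.
Invertibility requires all roots to lie outside the unit circle, i.e. |z| > 1 for every root.
This is linear in z: 1 + (0.355) z = 0  =>  z = -1/(0.355) = -2.816901,  |z| = 2.816901.
Moduli of all roots: 2.8169.
All moduli strictly greater than 1? Yes.
Verdict: Invertible.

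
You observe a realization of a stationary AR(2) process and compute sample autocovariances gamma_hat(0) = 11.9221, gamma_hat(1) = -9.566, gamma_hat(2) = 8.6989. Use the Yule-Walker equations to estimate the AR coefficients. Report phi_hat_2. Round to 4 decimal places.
\hat\phi_{2} = 0.2410

The Yule-Walker equations for an AR(p) process read, in matrix form,
  Gamma_p phi = r_p,   with   (Gamma_p)_{ij} = gamma(|i - j|),
                       (r_p)_i = gamma(i),   i,j = 1..p.
Substitute the sample gammas (Toeplitz matrix and right-hand side of size 2):
  Gamma_p = [[11.9221, -9.566], [-9.566, 11.9221]]
  r_p     = [-9.566, 8.6989]
Written out:
  11.9221 phi_1 - 9.566 phi_2 = -9.566
  -9.566 phi_1 + 11.9221 phi_2 = 8.6989
Solve by Cramer's rule:
  det = gamma(0)^2 - gamma(1)^2 = (11.9221)^2 - (-9.566)^2 = 142.13646841 - 91.508356 = 50.62811241
  phi_hat_1 = [gamma(1) gamma(0) - gamma(1) gamma(2)] / det = [(-9.566)(11.9221) - (-9.566)(8.6989)] / 50.62811241 = -30.8331312 / 50.62811241 = -0.609
  phi_hat_2 = [gamma(0) gamma(2) - gamma(1)^2] / det = [(11.9221)(8.6989) - (-9.566)^2] / 50.62811241 = 12.20079969 / 50.62811241 = 0.241
So phi_hat = [-0.6090, 0.2410].
Therefore phi_hat_2 = 0.2410.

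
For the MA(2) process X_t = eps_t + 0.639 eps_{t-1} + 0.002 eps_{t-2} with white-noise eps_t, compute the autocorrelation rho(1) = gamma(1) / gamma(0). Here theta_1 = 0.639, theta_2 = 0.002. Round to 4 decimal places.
\rho(1) = 0.4546

For an MA(q) process with theta_0 = 1, the autocovariance is
  gamma(k) = sigma^2 * sum_{i=0..q-k} theta_i * theta_{i+k},
and rho(k) = gamma(k) / gamma(0). Sigma^2 cancels.
  numerator   = (1)*(0.639) + (0.639)*(0.002) = 0.640278.
  denominator = (1)^2 + (0.639)^2 + (0.002)^2 = 1.408325.
  rho(1) = 0.640278 / 1.408325 = 0.4546.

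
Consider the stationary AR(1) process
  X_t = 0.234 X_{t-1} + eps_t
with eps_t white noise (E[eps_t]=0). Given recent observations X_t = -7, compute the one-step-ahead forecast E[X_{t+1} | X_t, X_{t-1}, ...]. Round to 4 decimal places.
E[X_{t+1} \mid \mathcal F_t] = -1.6380

For an AR(p) model X_t = c + sum_i phi_i X_{t-i} + eps_t, the
one-step-ahead conditional mean is
  E[X_{t+1} | X_t, ...] = c + sum_i phi_i X_{t+1-i}.
Substitute known values:
  E[X_{t+1} | ...] = (0.234) * (-7)
                   = -1.6380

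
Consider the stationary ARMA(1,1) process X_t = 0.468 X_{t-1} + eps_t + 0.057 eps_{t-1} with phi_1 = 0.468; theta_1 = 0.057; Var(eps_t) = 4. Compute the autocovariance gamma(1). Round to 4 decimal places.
\gamma(1) = 2.7607

Multiply the model equation by X_{t-k} and take expectations. With theta_0 = psi_0 = 1 and psi_j the MA(infinity) weights, this gives
  gamma(k) - sum_i phi_i gamma(k-i) = c_k,
  c_k = sigma^2 * sum_{j=k..q} theta_j psi_{j-k}   (c_k = 0 for k > q),
using gamma(-m) = gamma(m).
psi-weights needed (psi_j = theta_j + sum_i phi_i psi_{j-i}):
  psi_1 = theta_1 + phi_1 = 0.057 + (0.468) = 0.525
Right-hand sides:
  c_0 = sigma^2 (1 + theta_1 psi_1) = 4 * (1 + (0.057)(0.525)) = 4 * 1.029925 = 4.1197
  c_1 = sigma^2 theta_1 = 4 * (0.057) = 0.228
  c_2 = 0
Equations for k = 0 and k = 1 (AR order 1):
  gamma(0) = phi_1 gamma(1) + c_0
  gamma(1) = phi_1 gamma(0) + c_1
Substituting the second into the first: gamma(0) (1 - phi_1^2) = c_0 + phi_1 c_1, so
  gamma(0) = (c_0 + phi_1 c_1) / (1 - phi_1^2) = (4.1197 + (0.468)(0.228)) / (1 - (0.468)^2) = 4.226404 / 0.780976 = 5.411695.
  gamma(1) = phi_1 gamma(0) + c_1 = (0.468)(5.411695) + (0.228) = 2.760673.
Therefore gamma(1) = 2.7607 (to 4 decimal places).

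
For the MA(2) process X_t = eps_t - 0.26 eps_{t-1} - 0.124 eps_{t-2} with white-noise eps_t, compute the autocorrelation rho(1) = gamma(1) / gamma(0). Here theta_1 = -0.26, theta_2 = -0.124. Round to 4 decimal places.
\rho(1) = -0.2103

For an MA(q) process with theta_0 = 1, the autocovariance is
  gamma(k) = sigma^2 * sum_{i=0..q-k} theta_i * theta_{i+k},
and rho(k) = gamma(k) / gamma(0). Sigma^2 cancels.
  numerator   = (1)*(-0.26) + (-0.26)*(-0.124) = -0.22776.
  denominator = (1)^2 + (-0.26)^2 + (-0.124)^2 = 1.082976.
  rho(1) = -0.22776 / 1.082976 = -0.2103.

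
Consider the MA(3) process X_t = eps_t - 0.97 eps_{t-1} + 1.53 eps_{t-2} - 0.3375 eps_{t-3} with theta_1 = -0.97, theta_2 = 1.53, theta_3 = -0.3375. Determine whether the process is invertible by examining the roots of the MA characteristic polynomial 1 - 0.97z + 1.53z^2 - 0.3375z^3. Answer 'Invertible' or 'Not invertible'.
\text{Not invertible}

The MA(q) characteristic polynomial is P(z) = 1 - 0.97z + 1.53z^2 - 0.3375z^3.
Invertibility requires all roots to lie outside the unit circle, i.e. |z| > 1 for every root.
Degree 3: look for a simple real root z0 first, then factor out (1 - z/z0) and solve the remaining quadratic.
Testing z0 = 4: P(4) = 1 + (-0.97)(4) + (1.53)(4)^2 + (-0.3375)(4)^3
  = 1 + (-3.88) + (24.48) + (-21.6) = 0.  So z_0 = 4 is a root, |z_0| = 4.
Divide out the factor (1 - 0.25 z) = (1 - z/z0) (since 1/z0 = 0.25):
  P(z) = (1 - 0.25 z)(1 + (-0.72) z + (1.35) z^2)
  [check: z-coef -0.72 - (0.25) = -0.97; z^2-coef 1.35 - (0.25)(-0.72) = 1.53; z^3-coef -(0.25)(1.35) = -0.3375.]
Remaining roots from the quadratic factor 1 + (-0.72) z + (1.35) z^2:
  Set 1 + (-0.72) z + (1.35) z^2 = 0, i.e. a z^2 + b z + c = 0 with a = 1.35, b = -0.72, c = 1.
  Discriminant D = b^2 - 4ac = (-0.72)^2 - 4*(1.35)*1 = 0.5184 - (5.4) = -4.8816.
  D < 0, so the roots are the complex-conjugate pair z = (-b +/- i sqrt(-D)) / (2a) = 0.2667 +/- 0.8183i.
  For a conjugate pair |z|^2 = z * conj(z) = (product of roots) = c/a = 1/(1.35) = 0.740741, so |z| = sqrt(0.740741) = 0.8607 for both roots.
Moduli of all roots: 4.0000, 0.8607, 0.8607.
All moduli strictly greater than 1? No.
Verdict: Not invertible.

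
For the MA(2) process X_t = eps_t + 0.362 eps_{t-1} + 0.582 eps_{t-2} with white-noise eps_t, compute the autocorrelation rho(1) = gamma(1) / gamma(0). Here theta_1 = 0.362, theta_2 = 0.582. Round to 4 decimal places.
\rho(1) = 0.3896

For an MA(q) process with theta_0 = 1, the autocovariance is
  gamma(k) = sigma^2 * sum_{i=0..q-k} theta_i * theta_{i+k},
and rho(k) = gamma(k) / gamma(0). Sigma^2 cancels.
  numerator   = (1)*(0.362) + (0.362)*(0.582) = 0.572684.
  denominator = (1)^2 + (0.362)^2 + (0.582)^2 = 1.469768.
  rho(1) = 0.572684 / 1.469768 = 0.3896.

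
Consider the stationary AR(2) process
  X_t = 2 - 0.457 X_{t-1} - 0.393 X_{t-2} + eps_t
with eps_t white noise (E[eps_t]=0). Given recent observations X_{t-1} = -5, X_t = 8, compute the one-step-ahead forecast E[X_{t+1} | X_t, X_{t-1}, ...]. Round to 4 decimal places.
E[X_{t+1} \mid \mathcal F_t] = 0.3090

For an AR(p) model X_t = c + sum_i phi_i X_{t-i} + eps_t, the
one-step-ahead conditional mean is
  E[X_{t+1} | X_t, ...] = c + sum_i phi_i X_{t+1-i}.
Substitute known values:
  E[X_{t+1} | ...] = 2 + (-0.457) * (8) + (-0.393) * (-5)
                   = 0.3090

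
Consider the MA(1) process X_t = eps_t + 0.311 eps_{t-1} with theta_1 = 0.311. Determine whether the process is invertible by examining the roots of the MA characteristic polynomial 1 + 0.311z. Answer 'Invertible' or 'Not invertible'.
\text{Invertible}

The MA(q) characteristic polynomial is P(z) = 1 + 0.311z.
Invertibility requires all roots to lie outside the unit circle, i.e. |z| > 1 for every root.
This is linear in z: 1 + (0.311) z = 0  =>  z = -1/(0.311) = -3.215434,  |z| = 3.215434.
Moduli of all roots: 3.2154.
All moduli strictly greater than 1? Yes.
Verdict: Invertible.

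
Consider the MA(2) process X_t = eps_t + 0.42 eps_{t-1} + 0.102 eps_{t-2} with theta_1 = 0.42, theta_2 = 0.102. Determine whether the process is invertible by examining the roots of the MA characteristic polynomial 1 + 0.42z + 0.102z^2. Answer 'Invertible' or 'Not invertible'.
\text{Invertible}

The MA(q) characteristic polynomial is P(z) = 1 + 0.42z + 0.102z^2.
Invertibility requires all roots to lie outside the unit circle, i.e. |z| > 1 for every root.
Set 1 + (0.42) z + (0.102) z^2 = 0, i.e. a z^2 + b z + c = 0 with a = 0.102, b = 0.42, c = 1.
Discriminant D = b^2 - 4ac = (0.42)^2 - 4*(0.102)*1 = 0.1764 - (0.408) = -0.2316.
D < 0, so the roots are the complex-conjugate pair z = (-b +/- i sqrt(-D)) / (2a) = -2.0588 +/- 2.3591i.
For a conjugate pair |z|^2 = z * conj(z) = (product of roots) = c/a = 1/(0.102) = 9.803922, so |z| = sqrt(9.803922) = 3.1311 for both roots.
Moduli of all roots: 3.1311, 3.1311.
All moduli strictly greater than 1? Yes.
Verdict: Invertible.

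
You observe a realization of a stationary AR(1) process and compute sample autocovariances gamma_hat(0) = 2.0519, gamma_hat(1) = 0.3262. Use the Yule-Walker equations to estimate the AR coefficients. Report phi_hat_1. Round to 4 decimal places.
\hat\phi_{1} = 0.1590

The Yule-Walker equations for an AR(p) process read, in matrix form,
  Gamma_p phi = r_p,   with   (Gamma_p)_{ij} = gamma(|i - j|),
                       (r_p)_i = gamma(i),   i,j = 1..p.
Substitute the sample gammas (Toeplitz matrix and right-hand side of size 1):
  Gamma_p = [[2.0519]]
  r_p     = [0.3262]
With p = 1 this is the single equation gamma(0) phi_1 = gamma(1):
  phi_hat_1 = gamma(1) / gamma(0) = 0.3262 / 2.0519 = 0.1590.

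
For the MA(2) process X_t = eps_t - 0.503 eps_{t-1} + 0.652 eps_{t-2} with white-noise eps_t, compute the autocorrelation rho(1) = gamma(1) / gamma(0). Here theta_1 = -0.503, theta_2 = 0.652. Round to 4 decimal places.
\rho(1) = -0.4952

For an MA(q) process with theta_0 = 1, the autocovariance is
  gamma(k) = sigma^2 * sum_{i=0..q-k} theta_i * theta_{i+k},
and rho(k) = gamma(k) / gamma(0). Sigma^2 cancels.
  numerator   = (1)*(-0.503) + (-0.503)*(0.652) = -0.830956.
  denominator = (1)^2 + (-0.503)^2 + (0.652)^2 = 1.678113.
  rho(1) = -0.830956 / 1.678113 = -0.4952.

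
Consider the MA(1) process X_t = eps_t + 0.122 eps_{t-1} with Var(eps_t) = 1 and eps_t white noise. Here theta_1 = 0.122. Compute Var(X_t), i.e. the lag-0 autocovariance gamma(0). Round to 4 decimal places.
\gamma(0) = 1.0149

For an MA(q) process X_t = eps_t + sum_i theta_i eps_{t-i} with
Var(eps_t) = sigma^2, the variance is
  gamma(0) = sigma^2 * (1 + sum_i theta_i^2).
  sum_i theta_i^2 = (0.122)^2 = 0.014884.
  gamma(0) = 1 * (1 + 0.014884) = 1 * 1.014884 = 1.014884, which rounds to 1.0149.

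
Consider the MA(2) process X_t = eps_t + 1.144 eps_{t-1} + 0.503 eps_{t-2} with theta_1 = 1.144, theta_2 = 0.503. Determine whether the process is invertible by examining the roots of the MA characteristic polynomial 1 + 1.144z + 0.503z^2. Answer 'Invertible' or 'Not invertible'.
\text{Invertible}

The MA(q) characteristic polynomial is P(z) = 1 + 1.144z + 0.503z^2.
Invertibility requires all roots to lie outside the unit circle, i.e. |z| > 1 for every root.
Set 1 + (1.144) z + (0.503) z^2 = 0, i.e. a z^2 + b z + c = 0 with a = 0.503, b = 1.144, c = 1.
Discriminant D = b^2 - 4ac = (1.144)^2 - 4*(0.503)*1 = 1.308736 - (2.012) = -0.703264.
D < 0, so the roots are the complex-conjugate pair z = (-b +/- i sqrt(-D)) / (2a) = -1.1372 +/- 0.8336i.
For a conjugate pair |z|^2 = z * conj(z) = (product of roots) = c/a = 1/(0.503) = 1.988072, so |z| = sqrt(1.988072) = 1.41 for both roots.
Moduli of all roots: 1.4100, 1.4100.
All moduli strictly greater than 1? Yes.
Verdict: Invertible.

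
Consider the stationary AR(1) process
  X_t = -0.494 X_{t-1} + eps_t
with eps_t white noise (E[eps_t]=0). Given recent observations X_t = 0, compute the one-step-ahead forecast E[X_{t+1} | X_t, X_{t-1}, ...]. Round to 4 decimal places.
E[X_{t+1} \mid \mathcal F_t] = 0.0000

For an AR(p) model X_t = c + sum_i phi_i X_{t-i} + eps_t, the
one-step-ahead conditional mean is
  E[X_{t+1} | X_t, ...] = c + sum_i phi_i X_{t+1-i}.
Substitute known values:
  E[X_{t+1} | ...] = (-0.494) * (0)
                   = 0.0000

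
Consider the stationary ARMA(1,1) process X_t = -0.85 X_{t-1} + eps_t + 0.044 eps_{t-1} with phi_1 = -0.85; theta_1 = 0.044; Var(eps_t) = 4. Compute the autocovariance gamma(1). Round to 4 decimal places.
\gamma(1) = -11.1835

Multiply the model equation by X_{t-k} and take expectations. With theta_0 = psi_0 = 1 and psi_j the MA(infinity) weights, this gives
  gamma(k) - sum_i phi_i gamma(k-i) = c_k,
  c_k = sigma^2 * sum_{j=k..q} theta_j psi_{j-k}   (c_k = 0 for k > q),
using gamma(-m) = gamma(m).
psi-weights needed (psi_j = theta_j + sum_i phi_i psi_{j-i}):
  psi_1 = theta_1 + phi_1 = 0.044 + (-0.85) = -0.806
Right-hand sides:
  c_0 = sigma^2 (1 + theta_1 psi_1) = 4 * (1 + (0.044)(-0.806)) = 4 * 0.964536 = 3.858144
  c_1 = sigma^2 theta_1 = 4 * (0.044) = 0.176
  c_2 = 0
Equations for k = 0 and k = 1 (AR order 1):
  gamma(0) = phi_1 gamma(1) + c_0
  gamma(1) = phi_1 gamma(0) + c_1
Substituting the second into the first: gamma(0) (1 - phi_1^2) = c_0 + phi_1 c_1, so
  gamma(0) = (c_0 + phi_1 c_1) / (1 - phi_1^2) = (3.858144 + (-0.85)(0.176)) / (1 - (-0.85)^2) = 3.708544 / 0.2775 = 13.364123.
  gamma(1) = phi_1 gamma(0) + c_1 = (-0.85)(13.364123) + (0.176) = -11.183504.
Therefore gamma(1) = -11.1835 (to 4 decimal places).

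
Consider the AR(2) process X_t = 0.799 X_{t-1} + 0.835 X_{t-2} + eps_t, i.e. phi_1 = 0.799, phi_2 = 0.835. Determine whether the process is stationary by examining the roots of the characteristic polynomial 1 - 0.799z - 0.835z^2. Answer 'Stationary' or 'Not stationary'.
\text{Not stationary}

The AR(p) characteristic polynomial is P(z) = 1 - 0.799z - 0.835z^2.
Stationarity requires all roots to lie outside the unit circle, i.e. |z| > 1 for every root.
Set 1 + (-0.799) z + (-0.835) z^2 = 0, i.e. a z^2 + b z + c = 0 with a = -0.835, b = -0.799, c = 1.
Discriminant D = b^2 - 4ac = (-0.799)^2 - 4*(-0.835)*1 = 0.638401 - (-3.34) = 3.978401.
D >= 0, so the roots are real: z = (-b +/- sqrt(D)) / (2a) = (0.799 +/- 1.994593) / (-1.67).
  z_1 = (0.799 + 1.994593) / (-1.67) = -1.6728,   |z_1| = 1.6728.
  z_2 = (0.799 - 1.994593) / (-1.67) = 0.7159,   |z_2| = 0.7159.
Moduli of all roots: 1.6728, 0.7159.
All moduli strictly greater than 1? No.
Verdict: Not stationary.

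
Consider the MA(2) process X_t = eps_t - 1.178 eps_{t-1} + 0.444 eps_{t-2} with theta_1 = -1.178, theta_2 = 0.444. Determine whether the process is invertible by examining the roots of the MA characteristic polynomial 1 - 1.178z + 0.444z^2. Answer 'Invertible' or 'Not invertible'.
\text{Invertible}

The MA(q) characteristic polynomial is P(z) = 1 - 1.178z + 0.444z^2.
Invertibility requires all roots to lie outside the unit circle, i.e. |z| > 1 for every root.
Set 1 + (-1.178) z + (0.444) z^2 = 0, i.e. a z^2 + b z + c = 0 with a = 0.444, b = -1.178, c = 1.
Discriminant D = b^2 - 4ac = (-1.178)^2 - 4*(0.444)*1 = 1.387684 - (1.776) = -0.388316.
D < 0, so the roots are the complex-conjugate pair z = (-b +/- i sqrt(-D)) / (2a) = 1.3266 +/- 0.7017i.
For a conjugate pair |z|^2 = z * conj(z) = (product of roots) = c/a = 1/(0.444) = 2.252252, so |z| = sqrt(2.252252) = 1.5008 for both roots.
Moduli of all roots: 1.5008, 1.5008.
All moduli strictly greater than 1? Yes.
Verdict: Invertible.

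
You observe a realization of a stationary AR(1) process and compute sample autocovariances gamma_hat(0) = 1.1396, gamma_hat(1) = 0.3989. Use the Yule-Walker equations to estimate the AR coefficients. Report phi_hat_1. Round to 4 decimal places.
\hat\phi_{1} = 0.3500

The Yule-Walker equations for an AR(p) process read, in matrix form,
  Gamma_p phi = r_p,   with   (Gamma_p)_{ij} = gamma(|i - j|),
                       (r_p)_i = gamma(i),   i,j = 1..p.
Substitute the sample gammas (Toeplitz matrix and right-hand side of size 1):
  Gamma_p = [[1.1396]]
  r_p     = [0.3989]
With p = 1 this is the single equation gamma(0) phi_1 = gamma(1):
  phi_hat_1 = gamma(1) / gamma(0) = 0.3989 / 1.1396 = 0.3500.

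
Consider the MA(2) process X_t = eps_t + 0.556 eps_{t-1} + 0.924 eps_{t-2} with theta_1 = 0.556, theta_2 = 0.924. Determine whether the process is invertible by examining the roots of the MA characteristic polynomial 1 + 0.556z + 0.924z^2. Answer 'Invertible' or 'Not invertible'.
\text{Invertible}

The MA(q) characteristic polynomial is P(z) = 1 + 0.556z + 0.924z^2.
Invertibility requires all roots to lie outside the unit circle, i.e. |z| > 1 for every root.
Set 1 + (0.556) z + (0.924) z^2 = 0, i.e. a z^2 + b z + c = 0 with a = 0.924, b = 0.556, c = 1.
Discriminant D = b^2 - 4ac = (0.556)^2 - 4*(0.924)*1 = 0.309136 - (3.696) = -3.386864.
D < 0, so the roots are the complex-conjugate pair z = (-b +/- i sqrt(-D)) / (2a) = -0.3009 +/- 0.9959i.
For a conjugate pair |z|^2 = z * conj(z) = (product of roots) = c/a = 1/(0.924) = 1.082251, so |z| = sqrt(1.082251) = 1.0403 for both roots.
Moduli of all roots: 1.0403, 1.0403.
All moduli strictly greater than 1? Yes.
Verdict: Invertible.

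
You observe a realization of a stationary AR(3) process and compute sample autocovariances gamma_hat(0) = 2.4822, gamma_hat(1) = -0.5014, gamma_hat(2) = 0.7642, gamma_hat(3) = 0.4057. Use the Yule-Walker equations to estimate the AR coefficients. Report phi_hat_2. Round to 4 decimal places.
\hat\phi_{2} = 0.3220

The Yule-Walker equations for an AR(p) process read, in matrix form,
  Gamma_p phi = r_p,   with   (Gamma_p)_{ij} = gamma(|i - j|),
                       (r_p)_i = gamma(i),   i,j = 1..p.
Substitute the sample gammas (Toeplitz matrix and right-hand side of size 3):
  Gamma_p = [[2.4822, -0.5014, 0.7642], [-0.5014, 2.4822, -0.5014], [0.7642, -0.5014, 2.4822]]
  r_p     = [-0.5014, 0.7642, 0.4057]
Written out (R1..R3):
  (R1) 2.4822 phi_1 - 0.5014 phi_2 + 0.7642 phi_3 = -0.5014
  (R2) -0.5014 phi_1 + 2.4822 phi_2 - 0.5014 phi_3 = 0.7642
  (R3) 0.7642 phi_1 - 0.5014 phi_2 + 2.4822 phi_3 = 0.4057
Gaussian elimination:
  R2 <- R2 - (-0.5014/2.4822) R1 = R2 - (-0.201998) R1:  2.380918 phi_2 - 0.347033 phi_3 = 0.662918
  R3 <- R3 - (0.7642/2.4822) R1 = R3 - (0.307872) R1:  -0.347033 phi_2 + 2.246924 phi_3 = 0.560067
  R3 <- R3 - (-0.347033/2.380918) R2 = R3 - (-0.145756) R2:  2.196342 phi_3 = 0.656691
Back-substitution:
  phi_hat_3 = 0.656691 / 2.196342 = 0.298993
  phi_hat_2 = (0.662918 - (-0.347033)(0.298993)) / 2.380918 = 0.32201
  phi_hat_1 = (-0.5014 - (-0.5014)(0.32201) - (0.7642)(0.298993)) / 2.4822 = -0.229004
So phi_hat = [-0.2290, 0.3220, 0.2990].
Therefore phi_hat_2 = 0.3220.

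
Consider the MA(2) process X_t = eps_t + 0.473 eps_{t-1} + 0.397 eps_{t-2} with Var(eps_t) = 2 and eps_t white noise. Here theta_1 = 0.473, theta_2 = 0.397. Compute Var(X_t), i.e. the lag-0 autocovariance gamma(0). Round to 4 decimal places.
\gamma(0) = 2.7627

For an MA(q) process X_t = eps_t + sum_i theta_i eps_{t-i} with
Var(eps_t) = sigma^2, the variance is
  gamma(0) = sigma^2 * (1 + sum_i theta_i^2).
  sum_i theta_i^2 = (0.473)^2 + (0.397)^2 = 0.223729 + 0.157609 = 0.381338.
  gamma(0) = 2 * (1 + 0.381338) = 2 * 1.381338 = 2.762676, which rounds to 2.7627.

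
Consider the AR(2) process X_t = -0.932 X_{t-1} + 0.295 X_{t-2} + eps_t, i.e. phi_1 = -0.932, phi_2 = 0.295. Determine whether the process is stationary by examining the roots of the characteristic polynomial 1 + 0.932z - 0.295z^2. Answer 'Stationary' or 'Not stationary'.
\text{Not stationary}

The AR(p) characteristic polynomial is P(z) = 1 + 0.932z - 0.295z^2.
Stationarity requires all roots to lie outside the unit circle, i.e. |z| > 1 for every root.
Set 1 + (0.932) z + (-0.295) z^2 = 0, i.e. a z^2 + b z + c = 0 with a = -0.295, b = 0.932, c = 1.
Discriminant D = b^2 - 4ac = (0.932)^2 - 4*(-0.295)*1 = 0.868624 - (-1.18) = 2.048624.
D >= 0, so the roots are real: z = (-b +/- sqrt(D)) / (2a) = (-0.932 +/- 1.431302) / (-0.59).
  z_1 = (-0.932 + 1.431302) / (-0.59) = -0.8463,   |z_1| = 0.8463.
  z_2 = (-0.932 - 1.431302) / (-0.59) = 4.0056,   |z_2| = 4.0056.
Moduli of all roots: 0.8463, 4.0056.
All moduli strictly greater than 1? No.
Verdict: Not stationary.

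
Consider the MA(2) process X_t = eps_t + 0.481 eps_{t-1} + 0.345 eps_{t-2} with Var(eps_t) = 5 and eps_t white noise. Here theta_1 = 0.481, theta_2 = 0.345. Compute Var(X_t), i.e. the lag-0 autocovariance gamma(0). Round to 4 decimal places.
\gamma(0) = 6.7519

For an MA(q) process X_t = eps_t + sum_i theta_i eps_{t-i} with
Var(eps_t) = sigma^2, the variance is
  gamma(0) = sigma^2 * (1 + sum_i theta_i^2).
  sum_i theta_i^2 = (0.481)^2 + (0.345)^2 = 0.231361 + 0.119025 = 0.350386.
  gamma(0) = 5 * (1 + 0.350386) = 5 * 1.350386 = 6.75193, which rounds to 6.7519.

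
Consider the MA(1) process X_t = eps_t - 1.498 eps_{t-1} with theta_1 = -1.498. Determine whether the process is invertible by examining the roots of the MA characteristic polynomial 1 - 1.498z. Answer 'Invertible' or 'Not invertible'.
\text{Not invertible}

The MA(q) characteristic polynomial is P(z) = 1 - 1.498z.
Invertibility requires all roots to lie outside the unit circle, i.e. |z| > 1 for every root.
This is linear in z: 1 + (-1.498) z = 0  =>  z = -1/(-1.498) = 0.667557,  |z| = 0.667557.
Moduli of all roots: 0.6676.
All moduli strictly greater than 1? No.
Verdict: Not invertible.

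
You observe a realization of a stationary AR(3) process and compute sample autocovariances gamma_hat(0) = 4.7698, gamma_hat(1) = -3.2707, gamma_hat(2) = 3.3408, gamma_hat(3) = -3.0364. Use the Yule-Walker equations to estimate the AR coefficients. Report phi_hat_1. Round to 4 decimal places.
\hat\phi_{1} = -0.3200

The Yule-Walker equations for an AR(p) process read, in matrix form,
  Gamma_p phi = r_p,   with   (Gamma_p)_{ij} = gamma(|i - j|),
                       (r_p)_i = gamma(i),   i,j = 1..p.
Substitute the sample gammas (Toeplitz matrix and right-hand side of size 3):
  Gamma_p = [[4.7698, -3.2707, 3.3408], [-3.2707, 4.7698, -3.2707], [3.3408, -3.2707, 4.7698]]
  r_p     = [-3.2707, 3.3408, -3.0364]
Written out (R1..R3):
  (R1) 4.7698 phi_1 - 3.2707 phi_2 + 3.3408 phi_3 = -3.2707
  (R2) -3.2707 phi_1 + 4.7698 phi_2 - 3.2707 phi_3 = 3.3408
  (R3) 3.3408 phi_1 - 3.2707 phi_2 + 4.7698 phi_3 = -3.0364
Gaussian elimination:
  R2 <- R2 - (-3.2707/4.7698) R1 = R2 - (-0.68571) R1:  2.527048 phi_2 - 0.97988 phi_3 = 1.098048
  R3 <- R3 - (3.3408/4.7698) R1 = R3 - (0.700407) R1:  -0.97988 phi_2 + 2.429881 phi_3 = -0.74558
  R3 <- R3 - (-0.97988/2.527048) R2 = R3 - (-0.387757) R2:  2.049926 phi_3 = -0.319804
Back-substitution:
  phi_hat_3 = -0.319804 / 2.049926 = -0.156008
  phi_hat_2 = (1.098048 - (-0.97988)(-0.156008)) / 2.527048 = 0.374025
  phi_hat_1 = (-3.2707 - (-3.2707)(0.374025) - (3.3408)(-0.156008)) / 4.7698 = -0.319969
So phi_hat = [-0.3200, 0.3740, -0.1560].
Therefore phi_hat_1 = -0.3200.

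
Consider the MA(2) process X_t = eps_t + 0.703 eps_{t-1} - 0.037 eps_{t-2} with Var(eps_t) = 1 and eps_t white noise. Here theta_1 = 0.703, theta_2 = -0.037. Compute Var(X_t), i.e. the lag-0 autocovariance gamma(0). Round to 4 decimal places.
\gamma(0) = 1.4956

For an MA(q) process X_t = eps_t + sum_i theta_i eps_{t-i} with
Var(eps_t) = sigma^2, the variance is
  gamma(0) = sigma^2 * (1 + sum_i theta_i^2).
  sum_i theta_i^2 = (0.703)^2 + (-0.037)^2 = 0.494209 + 0.001369 = 0.495578.
  gamma(0) = 1 * (1 + 0.495578) = 1 * 1.495578 = 1.495578, which rounds to 1.4956.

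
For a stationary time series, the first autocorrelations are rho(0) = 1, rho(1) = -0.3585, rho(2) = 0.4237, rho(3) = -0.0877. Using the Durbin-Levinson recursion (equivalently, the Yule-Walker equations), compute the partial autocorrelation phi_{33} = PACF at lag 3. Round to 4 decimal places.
\phi_{33} = 0.1739

The PACF at lag k is phi_{kk}, the last component of the solution
to the Yule-Walker system G_k phi = r_k where
  (G_k)_{ij} = rho(|i - j|), (r_k)_i = rho(i), i,j = 1..k.
Equivalently, Durbin-Levinson gives phi_{kk} iteratively:
  phi_{11} = rho(1)
  phi_{kk} = [rho(k) - sum_{j=1..k-1} phi_{k-1,j} rho(k-j)]
            / [1 - sum_{j=1..k-1} phi_{k-1,j} rho(j)],
  phi_{k,j} = phi_{k-1,j} - phi_{kk} phi_{k-1,k-j},  j = 1..k-1.
Step k = 1:
  phi_11 = rho(1) = -0.3585.
Step k = 2:
  phi_22 = [rho(2) - phi_11 rho(1)] / [1 - phi_11 rho(1)] = [0.4237 - (-0.3585)(-0.3585)] / [1 - (-0.3585)(-0.3585)]
         = 0.29517775 / 0.87147775 = 0.338709.
  Update: phi_21 = phi_11 - phi_22 phi_11 = -0.3585 - (0.338709)(-0.3585) = -0.237073.
Step k = 3:
  phi_33 = [rho(3) - phi_21 rho(2) - phi_22 rho(1)] / [1 - phi_21 rho(1) - phi_22 rho(2)]
    numerator   = -0.0877 - (-0.237073)(0.4237) - (0.338709)(-0.3585) = 0.13417502
    denominator = 1 - (-0.237073)(-0.3585) - (0.338709)(0.4237) = 0.77149826
  phi_33 = 0.13417502 / 0.77149826 = 0.1739.
Therefore phi_{33} = 0.1739.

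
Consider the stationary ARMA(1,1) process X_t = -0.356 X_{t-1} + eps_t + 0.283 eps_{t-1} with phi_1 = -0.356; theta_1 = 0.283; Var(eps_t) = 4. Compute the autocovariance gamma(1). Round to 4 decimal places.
\gamma(1) = -0.3007

Multiply the model equation by X_{t-k} and take expectations. With theta_0 = psi_0 = 1 and psi_j the MA(infinity) weights, this gives
  gamma(k) - sum_i phi_i gamma(k-i) = c_k,
  c_k = sigma^2 * sum_{j=k..q} theta_j psi_{j-k}   (c_k = 0 for k > q),
using gamma(-m) = gamma(m).
psi-weights needed (psi_j = theta_j + sum_i phi_i psi_{j-i}):
  psi_1 = theta_1 + phi_1 = 0.283 + (-0.356) = -0.073
Right-hand sides:
  c_0 = sigma^2 (1 + theta_1 psi_1) = 4 * (1 + (0.283)(-0.073)) = 4 * 0.979341 = 3.917364
  c_1 = sigma^2 theta_1 = 4 * (0.283) = 1.132
  c_2 = 0
Equations for k = 0 and k = 1 (AR order 1):
  gamma(0) = phi_1 gamma(1) + c_0
  gamma(1) = phi_1 gamma(0) + c_1
Substituting the second into the first: gamma(0) (1 - phi_1^2) = c_0 + phi_1 c_1, so
  gamma(0) = (c_0 + phi_1 c_1) / (1 - phi_1^2) = (3.917364 + (-0.356)(1.132)) / (1 - (-0.356)^2) = 3.514372 / 0.873264 = 4.02441.
  gamma(1) = phi_1 gamma(0) + c_1 = (-0.356)(4.02441) + (1.132) = -0.30069.
Therefore gamma(1) = -0.3007 (to 4 decimal places).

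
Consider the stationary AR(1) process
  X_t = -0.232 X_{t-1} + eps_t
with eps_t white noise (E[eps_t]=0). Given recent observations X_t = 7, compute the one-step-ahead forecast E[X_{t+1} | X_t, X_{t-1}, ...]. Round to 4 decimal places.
E[X_{t+1} \mid \mathcal F_t] = -1.6240

For an AR(p) model X_t = c + sum_i phi_i X_{t-i} + eps_t, the
one-step-ahead conditional mean is
  E[X_{t+1} | X_t, ...] = c + sum_i phi_i X_{t+1-i}.
Substitute known values:
  E[X_{t+1} | ...] = (-0.232) * (7)
                   = -1.6240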